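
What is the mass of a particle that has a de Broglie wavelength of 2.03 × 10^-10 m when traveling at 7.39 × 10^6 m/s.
4.42 × 10^-31 kg

From the de Broglie relation λ = h/(mv), we solve for m:

m = h/(λv)
m = (6.626 × 10^-34 J·s) / (2.03 × 10^-10 m × 7.39 × 10^6 m/s)
m = 4.42 × 10^-31 kg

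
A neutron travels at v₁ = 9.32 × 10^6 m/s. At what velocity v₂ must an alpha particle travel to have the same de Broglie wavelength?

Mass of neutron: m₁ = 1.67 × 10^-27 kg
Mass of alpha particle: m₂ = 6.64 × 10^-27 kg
v₂ = 2.34 × 10^6 m/s

For equal de Broglie wavelengths: λ₁ = λ₂

h/(m₁v₁) = h/(m₂v₂)
m₁v₁ = m₂v₂
v₂ = v₁ · (m₁/m₂)

v₂ = 9.32 × 10^6 m/s × (1.67 × 10^-27 kg / 6.64 × 10^-27 kg)
v₂ = 2.34 × 10^6 m/s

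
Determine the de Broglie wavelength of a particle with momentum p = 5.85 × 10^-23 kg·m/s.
1.13 × 10^-11 m

Using the de Broglie relation λ = h/p:

λ = h/p
λ = (6.626 × 10^-34 J·s) / (5.85 × 10^-23 kg·m/s)
λ = 1.13 × 10^-11 m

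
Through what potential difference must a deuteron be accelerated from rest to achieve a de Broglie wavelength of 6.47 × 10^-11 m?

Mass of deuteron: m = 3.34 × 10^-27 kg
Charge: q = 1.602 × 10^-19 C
9.80 × 10^-2 V

From λ = h/√(2mqV), we solve for V:

λ² = h²/(2mqV)
V = h²/(2mqλ²)
V = (6.626 × 10^-34 J·s)² / (2 × 3.34 × 10^-27 kg × 1.602 × 10^-19 C × (6.47 × 10^-11 m)²)
V = 9.80 × 10^-2 V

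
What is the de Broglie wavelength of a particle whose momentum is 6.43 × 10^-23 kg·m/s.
1.03 × 10^-11 m

Using the de Broglie relation λ = h/p:

λ = h/p
λ = (6.626 × 10^-34 J·s) / (6.43 × 10^-23 kg·m/s)
λ = 1.03 × 10^-11 m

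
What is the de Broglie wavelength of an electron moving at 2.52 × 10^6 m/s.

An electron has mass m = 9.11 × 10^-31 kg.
2.89 × 10^-10 m

Using the de Broglie relation λ = h/(mv):

λ = h/(mv)
λ = (6.626 × 10^-34 J·s) / (9.11 × 10^-31 kg × 2.52 × 10^6 m/s)
λ = 2.89 × 10^-10 m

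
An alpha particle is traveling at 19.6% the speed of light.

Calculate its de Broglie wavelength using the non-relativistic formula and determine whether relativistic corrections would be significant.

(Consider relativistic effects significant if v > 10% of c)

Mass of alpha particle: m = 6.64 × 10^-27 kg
Yes, relativistic corrections are needed.

Using the non-relativistic de Broglie formula λ = h/(mv):

v = 19.6% × c = 5.876 × 10^7 m/s

λ = h/(mv)
λ = (6.626 × 10^-34 J·s) / (6.64 × 10^-27 kg × 5.876 × 10^7 m/s)
λ = 1.70 × 10^-15 m

Since v = 19.6% of c > 10% of c, relativistic corrections ARE significant and the actual wavelength would differ from this non-relativistic estimate.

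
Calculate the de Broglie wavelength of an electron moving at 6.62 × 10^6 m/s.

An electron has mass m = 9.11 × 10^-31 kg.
1.10 × 10^-10 m

Using the de Broglie relation λ = h/(mv):

λ = h/(mv)
λ = (6.626 × 10^-34 J·s) / (9.11 × 10^-31 kg × 6.62 × 10^6 m/s)
λ = 1.10 × 10^-10 m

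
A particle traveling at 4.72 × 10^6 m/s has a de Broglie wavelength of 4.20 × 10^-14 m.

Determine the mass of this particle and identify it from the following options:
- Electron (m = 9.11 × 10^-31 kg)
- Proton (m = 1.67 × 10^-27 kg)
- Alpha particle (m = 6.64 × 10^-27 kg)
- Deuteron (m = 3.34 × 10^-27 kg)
The particle is a deuteron.

From λ = h/(mv), solve for mass:

m = h/(λv)
m = (6.626 × 10^-34 J·s) / (4.20 × 10^-14 m × 4.72 × 10^6 m/s)
m = 3.34 × 10^-27 kg

Comparing with the listed masses, this is closest to a deuteron.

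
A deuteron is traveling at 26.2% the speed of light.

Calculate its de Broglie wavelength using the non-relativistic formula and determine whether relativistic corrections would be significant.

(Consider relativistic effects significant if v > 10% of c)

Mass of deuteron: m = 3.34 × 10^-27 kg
Yes, relativistic corrections are needed.

Using the non-relativistic de Broglie formula λ = h/(mv):

v = 26.2% × c = 7.855 × 10^7 m/s

λ = h/(mv)
λ = (6.626 × 10^-34 J·s) / (3.34 × 10^-27 kg × 7.855 × 10^7 m/s)
λ = 2.53 × 10^-15 m

Since v = 26.2% of c > 10% of c, relativistic corrections ARE significant and the actual wavelength would differ from this non-relativistic estimate.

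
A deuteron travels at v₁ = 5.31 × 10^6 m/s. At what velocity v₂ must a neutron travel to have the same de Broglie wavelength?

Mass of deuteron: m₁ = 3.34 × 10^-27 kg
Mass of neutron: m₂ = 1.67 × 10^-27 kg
v₂ = 1.06 × 10^7 m/s

For equal de Broglie wavelengths: λ₁ = λ₂

h/(m₁v₁) = h/(m₂v₂)
m₁v₁ = m₂v₂
v₂ = v₁ · (m₁/m₂)

v₂ = 5.31 × 10^6 m/s × (3.34 × 10^-27 kg / 1.67 × 10^-27 kg)
v₂ = 1.06 × 10^7 m/s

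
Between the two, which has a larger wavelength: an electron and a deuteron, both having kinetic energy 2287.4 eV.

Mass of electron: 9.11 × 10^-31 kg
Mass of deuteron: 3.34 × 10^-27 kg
The electron has the longer wavelength.

Using λ = h/√(2mKE):

For electron: λ₁ = h/√(2m₁KE) = 2.56 × 10^-11 m
For deuteron: λ₂ = h/√(2m₂KE) = 4.23 × 10^-13 m

Since λ ∝ 1/√m at constant kinetic energy, the lighter particle has the longer wavelength.

The electron has the longer de Broglie wavelength.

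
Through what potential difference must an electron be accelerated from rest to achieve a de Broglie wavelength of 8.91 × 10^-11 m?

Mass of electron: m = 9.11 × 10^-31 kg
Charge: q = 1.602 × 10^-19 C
189 V

From λ = h/√(2mqV), we solve for V:

λ² = h²/(2mqV)
V = h²/(2mqλ²)
V = (6.626 × 10^-34 J·s)² / (2 × 9.11 × 10^-31 kg × 1.602 × 10^-19 C × (8.91 × 10^-11 m)²)
V = 189 V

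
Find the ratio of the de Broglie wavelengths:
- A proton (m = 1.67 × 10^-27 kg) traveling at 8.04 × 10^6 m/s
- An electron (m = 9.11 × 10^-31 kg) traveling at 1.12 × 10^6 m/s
λ₁/λ₂ = 7.60 × 10^-5

Using λ = h/(mv):

λ₁ = h/(m₁v₁) = 4.93 × 10^-14 m
λ₂ = h/(m₂v₂) = 6.49 × 10^-10 m

Ratio λ₁/λ₂ = (m₂v₂)/(m₁v₁)
         = (9.11 × 10^-31 kg × 1.12 × 10^6 m/s) / (1.67 × 10^-27 kg × 8.04 × 10^6 m/s)
         = 7.60 × 10^-5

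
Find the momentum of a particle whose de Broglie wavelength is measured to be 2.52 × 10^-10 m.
2.63 × 10^-24 kg·m/s

From the de Broglie relation λ = h/p, we solve for p:

p = h/λ
p = (6.626 × 10^-34 J·s) / (2.52 × 10^-10 m)
p = 2.63 × 10^-24 kg·m/s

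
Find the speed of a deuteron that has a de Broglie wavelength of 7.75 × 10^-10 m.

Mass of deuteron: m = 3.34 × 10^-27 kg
2.56 × 10^2 m/s

From the de Broglie relation λ = h/(mv), we solve for v:

v = h/(mλ)
v = (6.626 × 10^-34 J·s) / (3.34 × 10^-27 kg × 7.75 × 10^-10 m)
v = 2.56 × 10^2 m/s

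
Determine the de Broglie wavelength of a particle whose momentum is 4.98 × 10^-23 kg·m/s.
1.33 × 10^-11 m

Using the de Broglie relation λ = h/p:

λ = h/p
λ = (6.626 × 10^-34 J·s) / (4.98 × 10^-23 kg·m/s)
λ = 1.33 × 10^-11 m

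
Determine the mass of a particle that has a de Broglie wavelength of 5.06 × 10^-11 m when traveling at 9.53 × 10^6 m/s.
1.37 × 10^-30 kg

From the de Broglie relation λ = h/(mv), we solve for m:

m = h/(λv)
m = (6.626 × 10^-34 J·s) / (5.06 × 10^-11 m × 9.53 × 10^6 m/s)
m = 1.37 × 10^-30 kg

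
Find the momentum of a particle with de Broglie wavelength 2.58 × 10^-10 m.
2.57 × 10^-24 kg·m/s

From the de Broglie relation λ = h/p, we solve for p:

p = h/λ
p = (6.626 × 10^-34 J·s) / (2.58 × 10^-10 m)
p = 2.57 × 10^-24 kg·m/s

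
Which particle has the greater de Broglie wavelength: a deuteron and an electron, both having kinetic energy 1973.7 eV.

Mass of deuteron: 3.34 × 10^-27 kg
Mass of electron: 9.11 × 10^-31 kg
The electron has the longer wavelength.

Using λ = h/√(2mKE):

For deuteron: λ₁ = h/√(2m₁KE) = 4.56 × 10^-13 m
For electron: λ₂ = h/√(2m₂KE) = 2.76 × 10^-11 m

Since λ ∝ 1/√m at constant kinetic energy, the lighter particle has the longer wavelength.

The electron has the longer de Broglie wavelength.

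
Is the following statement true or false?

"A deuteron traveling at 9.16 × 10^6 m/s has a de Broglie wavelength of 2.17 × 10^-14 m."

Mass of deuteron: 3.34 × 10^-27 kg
True

The claim is correct.

Using λ = h/(mv):
λ = (6.626 × 10^-34 J·s) / (3.34 × 10^-27 kg × 9.16 × 10^6 m/s)
λ = 2.17 × 10^-14 m

This matches the claimed value.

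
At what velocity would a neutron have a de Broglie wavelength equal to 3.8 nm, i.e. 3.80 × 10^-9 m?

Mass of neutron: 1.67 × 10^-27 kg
1.04 × 10^2 m/s

From λ = h/(mv), solve for v:

v = h/(mλ)
v = (6.626 × 10^-34 J·s) / (1.67 × 10^-27 kg × 3.80 × 10^-9 m)
v = 1.04 × 10^2 m/s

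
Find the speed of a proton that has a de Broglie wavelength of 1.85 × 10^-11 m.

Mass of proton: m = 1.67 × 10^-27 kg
2.14 × 10^4 m/s

From the de Broglie relation λ = h/(mv), we solve for v:

v = h/(mλ)
v = (6.626 × 10^-34 J·s) / (1.67 × 10^-27 kg × 1.85 × 10^-11 m)
v = 2.14 × 10^4 m/s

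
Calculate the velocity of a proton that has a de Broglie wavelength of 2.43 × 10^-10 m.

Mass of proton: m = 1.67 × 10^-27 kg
1.63 × 10^3 m/s

From the de Broglie relation λ = h/(mv), we solve for v:

v = h/(mλ)
v = (6.626 × 10^-34 J·s) / (1.67 × 10^-27 kg × 2.43 × 10^-10 m)
v = 1.63 × 10^3 m/s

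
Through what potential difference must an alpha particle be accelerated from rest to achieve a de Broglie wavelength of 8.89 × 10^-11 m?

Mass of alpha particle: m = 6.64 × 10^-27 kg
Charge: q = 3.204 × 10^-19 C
1.31 × 10^-2 V

From λ = h/√(2mqV), we solve for V:

λ² = h²/(2mqV)
V = h²/(2mqλ²)
V = (6.626 × 10^-34 J·s)² / (2 × 6.64 × 10^-27 kg × 3.204 × 10^-19 C × (8.89 × 10^-11 m)²)
V = 1.31 × 10^-2 V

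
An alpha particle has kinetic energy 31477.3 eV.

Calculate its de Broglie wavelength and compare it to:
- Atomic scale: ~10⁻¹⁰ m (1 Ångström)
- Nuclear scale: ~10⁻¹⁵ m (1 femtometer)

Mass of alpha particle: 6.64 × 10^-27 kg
λ = 8.10 × 10^-14 m, which is between nuclear and atomic scales.

Using λ = h/√(2mKE):

KE = 31477.3 eV = 5.043 × 10^-15 J

λ = h/√(2mKE)
λ = (6.626 × 10^-34 J·s) / √(2 × 6.64 × 10^-27 kg × 5.043 × 10^-15 J)
λ = 8.10 × 10^-14 m

Comparison:
- Atomic scale (10⁻¹⁰ m): λ is 0.00081× this size
- Nuclear scale (10⁻¹⁵ m): λ is 81× this size

The wavelength is between nuclear and atomic scales.

This wavelength is appropriate for probing atomic structure but too large for nuclear physics experiments.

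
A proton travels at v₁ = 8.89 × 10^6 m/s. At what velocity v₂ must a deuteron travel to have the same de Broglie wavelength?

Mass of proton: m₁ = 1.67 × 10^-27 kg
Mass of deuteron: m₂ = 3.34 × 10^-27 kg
v₂ = 4.44 × 10^6 m/s

For equal de Broglie wavelengths: λ₁ = λ₂

h/(m₁v₁) = h/(m₂v₂)
m₁v₁ = m₂v₂
v₂ = v₁ · (m₁/m₂)

v₂ = 8.89 × 10^6 m/s × (1.67 × 10^-27 kg / 3.34 × 10^-27 kg)
v₂ = 4.44 × 10^6 m/s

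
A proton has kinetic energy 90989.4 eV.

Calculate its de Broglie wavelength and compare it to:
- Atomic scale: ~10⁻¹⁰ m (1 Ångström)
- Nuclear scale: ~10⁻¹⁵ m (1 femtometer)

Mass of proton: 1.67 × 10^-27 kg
λ = 9.50 × 10^-14 m, which is between nuclear and atomic scales.

Using λ = h/√(2mKE):

KE = 90989.4 eV = 1.458 × 10^-14 J

λ = h/√(2mKE)
λ = (6.626 × 10^-34 J·s) / √(2 × 1.67 × 10^-27 kg × 1.458 × 10^-14 J)
λ = 9.50 × 10^-14 m

Comparison:
- Atomic scale (10⁻¹⁰ m): λ is 0.00095× this size
- Nuclear scale (10⁻¹⁵ m): λ is 95× this size

The wavelength is between nuclear and atomic scales.

This wavelength is appropriate for probing atomic structure but too large for nuclear physics experiments.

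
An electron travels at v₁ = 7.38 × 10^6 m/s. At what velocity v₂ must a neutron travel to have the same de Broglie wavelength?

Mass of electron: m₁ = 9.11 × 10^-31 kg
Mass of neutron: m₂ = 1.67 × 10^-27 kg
v₂ = 4.03 × 10^3 m/s

For equal de Broglie wavelengths: λ₁ = λ₂

h/(m₁v₁) = h/(m₂v₂)
m₁v₁ = m₂v₂
v₂ = v₁ · (m₁/m₂)

v₂ = 7.38 × 10^6 m/s × (9.11 × 10^-31 kg / 1.67 × 10^-27 kg)
v₂ = 4.03 × 10^3 m/s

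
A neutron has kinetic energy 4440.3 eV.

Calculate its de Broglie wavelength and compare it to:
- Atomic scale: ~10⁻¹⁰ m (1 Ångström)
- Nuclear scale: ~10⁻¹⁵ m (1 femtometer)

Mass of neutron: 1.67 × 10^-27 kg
λ = 4.30 × 10^-13 m, which is between nuclear and atomic scales.

Using λ = h/√(2mKE):

KE = 4440.3 eV = 7.114 × 10^-16 J

λ = h/√(2mKE)
λ = (6.626 × 10^-34 J·s) / √(2 × 1.67 × 10^-27 kg × 7.114 × 10^-16 J)
λ = 4.30 × 10^-13 m

Comparison:
- Atomic scale (10⁻¹⁰ m): λ is 0.0043× this size
- Nuclear scale (10⁻¹⁵ m): λ is 4.3e+02× this size

The wavelength is between nuclear and atomic scales.

This wavelength is appropriate for probing atomic structure but too large for nuclear physics experiments.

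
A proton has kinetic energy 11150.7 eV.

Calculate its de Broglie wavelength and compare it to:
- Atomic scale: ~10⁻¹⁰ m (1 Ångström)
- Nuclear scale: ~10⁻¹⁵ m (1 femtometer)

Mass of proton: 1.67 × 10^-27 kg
λ = 2.71 × 10^-13 m, which is between nuclear and atomic scales.

Using λ = h/√(2mKE):

KE = 11150.7 eV = 1.787 × 10^-15 J

λ = h/√(2mKE)
λ = (6.626 × 10^-34 J·s) / √(2 × 1.67 × 10^-27 kg × 1.787 × 10^-15 J)
λ = 2.71 × 10^-13 m

Comparison:
- Atomic scale (10⁻¹⁰ m): λ is 0.0027× this size
- Nuclear scale (10⁻¹⁵ m): λ is 2.7e+02× this size

The wavelength is between nuclear and atomic scales.

This wavelength is appropriate for probing atomic structure but too large for nuclear physics experiments.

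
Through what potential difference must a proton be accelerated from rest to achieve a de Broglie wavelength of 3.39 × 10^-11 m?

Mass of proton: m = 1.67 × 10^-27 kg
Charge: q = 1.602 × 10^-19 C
7.14 × 10^-1 V

From λ = h/√(2mqV), we solve for V:

λ² = h²/(2mqV)
V = h²/(2mqλ²)
V = (6.626 × 10^-34 J·s)² / (2 × 1.67 × 10^-27 kg × 1.602 × 10^-19 C × (3.39 × 10^-11 m)²)
V = 7.14 × 10^-1 V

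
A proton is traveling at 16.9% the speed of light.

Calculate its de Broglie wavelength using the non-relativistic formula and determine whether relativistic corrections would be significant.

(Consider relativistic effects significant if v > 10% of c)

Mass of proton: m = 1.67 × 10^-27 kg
Yes, relativistic corrections are needed.

Using the non-relativistic de Broglie formula λ = h/(mv):

v = 16.9% × c = 5.066 × 10^7 m/s

λ = h/(mv)
λ = (6.626 × 10^-34 J·s) / (1.67 × 10^-27 kg × 5.066 × 10^7 m/s)
λ = 7.83 × 10^-15 m

Since v = 16.9% of c > 10% of c, relativistic corrections ARE significant and the actual wavelength would differ from this non-relativistic estimate.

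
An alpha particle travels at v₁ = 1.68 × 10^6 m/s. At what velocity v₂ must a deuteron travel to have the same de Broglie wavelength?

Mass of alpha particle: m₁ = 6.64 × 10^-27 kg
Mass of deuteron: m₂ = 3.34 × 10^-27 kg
v₂ = 3.34 × 10^6 m/s

For equal de Broglie wavelengths: λ₁ = λ₂

h/(m₁v₁) = h/(m₂v₂)
m₁v₁ = m₂v₂
v₂ = v₁ · (m₁/m₂)

v₂ = 1.68 × 10^6 m/s × (6.64 × 10^-27 kg / 3.34 × 10^-27 kg)
v₂ = 3.34 × 10^6 m/s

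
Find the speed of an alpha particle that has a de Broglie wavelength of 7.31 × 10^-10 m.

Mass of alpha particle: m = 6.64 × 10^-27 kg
1.37 × 10^2 m/s

From the de Broglie relation λ = h/(mv), we solve for v:

v = h/(mλ)
v = (6.626 × 10^-34 J·s) / (6.64 × 10^-27 kg × 7.31 × 10^-10 m)
v = 1.37 × 10^2 m/s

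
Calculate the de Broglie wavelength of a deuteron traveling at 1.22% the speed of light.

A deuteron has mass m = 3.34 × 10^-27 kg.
5.42 × 10^-14 m

Using the de Broglie relation λ = h/(mv):

v = 1.22% × c = 3.657 × 10^6 m/s

λ = h/(mv)
λ = (6.626 × 10^-34 J·s) / (3.34 × 10^-27 kg × 3.657 × 10^6 m/s)
λ = 5.42 × 10^-14 m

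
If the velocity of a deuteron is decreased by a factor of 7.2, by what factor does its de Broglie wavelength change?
The wavelength increases by a factor of 7.2.

From λ = h/(mv), the wavelength is inversely proportional to velocity:

λ ∝ 1/v

If v → v/7.2, then λ → 7.2λ

When velocity is decreased by a factor of 7.2, the wavelength increases by a factor of 7.2.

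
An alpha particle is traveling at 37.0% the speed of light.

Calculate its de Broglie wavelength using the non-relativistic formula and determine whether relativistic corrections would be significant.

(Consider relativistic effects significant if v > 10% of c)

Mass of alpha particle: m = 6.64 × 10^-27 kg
Yes, relativistic corrections are needed.

Using the non-relativistic de Broglie formula λ = h/(mv):

v = 37.0% × c = 1.109 × 10^8 m/s

λ = h/(mv)
λ = (6.626 × 10^-34 J·s) / (6.64 × 10^-27 kg × 1.109 × 10^8 m/s)
λ = 9.00 × 10^-16 m

Since v = 37.0% of c > 10% of c, relativistic corrections ARE significant and the actual wavelength would differ from this non-relativistic estimate.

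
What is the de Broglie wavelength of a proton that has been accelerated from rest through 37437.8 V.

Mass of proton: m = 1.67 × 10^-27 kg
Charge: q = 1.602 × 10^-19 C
1.48 × 10^-13 m

When a particle is accelerated through voltage V, it gains kinetic energy KE = qV.

The de Broglie wavelength is then λ = h/√(2mqV):

λ = h/√(2mqV)
λ = (6.626 × 10^-34 J·s) / √(2 × 1.67 × 10^-27 kg × 1.602 × 10^-19 C × 37437.8 V)
λ = 1.48 × 10^-13 m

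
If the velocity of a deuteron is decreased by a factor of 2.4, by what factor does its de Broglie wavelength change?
The wavelength increases by a factor of 2.4.

From λ = h/(mv), the wavelength is inversely proportional to velocity:

λ ∝ 1/v

If v → v/2.4, then λ → 2.4λ

When velocity is decreased by a factor of 2.4, the wavelength increases by a factor of 2.4.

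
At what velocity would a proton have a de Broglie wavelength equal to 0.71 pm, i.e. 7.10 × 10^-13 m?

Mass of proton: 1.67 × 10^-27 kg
5.59 × 10^5 m/s

From λ = h/(mv), solve for v:

v = h/(mλ)
v = (6.626 × 10^-34 J·s) / (1.67 × 10^-27 kg × 7.10 × 10^-13 m)
v = 5.59 × 10^5 m/s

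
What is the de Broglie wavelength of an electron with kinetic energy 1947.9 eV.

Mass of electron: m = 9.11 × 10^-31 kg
2.78 × 10^-11 m

Using λ = h/√(2mKE):

First convert KE to Joules: KE = 1947.9 eV = 3.121 × 10^-16 J

λ = h/√(2mKE)
λ = (6.626 × 10^-34 J·s) / √(2 × 9.11 × 10^-31 kg × 3.121 × 10^-16 J)
λ = 2.78 × 10^-11 m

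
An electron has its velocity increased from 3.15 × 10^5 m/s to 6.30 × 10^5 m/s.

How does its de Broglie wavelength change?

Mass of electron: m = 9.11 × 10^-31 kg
The wavelength decreases by a factor of 2.

Using λ = h/(mv):

Initial wavelength: λ₁ = h/(mv₁) = 2.31 × 10^-9 m
Final wavelength: λ₂ = h/(mv₂) = 1.15 × 10^-9 m

Since λ ∝ 1/v, when velocity increases by a factor of 2, the wavelength decreases by a factor of 2.

λ₂/λ₁ = v₁/v₂ = 1/2

The wavelength decreases by a factor of 2.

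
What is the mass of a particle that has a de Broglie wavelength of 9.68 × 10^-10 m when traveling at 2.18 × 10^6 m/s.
3.14 × 10^-31 kg

From the de Broglie relation λ = h/(mv), we solve for m:

m = h/(λv)
m = (6.626 × 10^-34 J·s) / (9.68 × 10^-10 m × 2.18 × 10^6 m/s)
m = 3.14 × 10^-31 kg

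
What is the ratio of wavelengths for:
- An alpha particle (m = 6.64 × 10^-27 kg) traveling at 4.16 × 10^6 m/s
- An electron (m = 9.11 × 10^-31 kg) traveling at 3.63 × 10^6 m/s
λ₁/λ₂ = 1.20 × 10^-4

Using λ = h/(mv):

λ₁ = h/(m₁v₁) = 2.40 × 10^-14 m
λ₂ = h/(m₂v₂) = 2.00 × 10^-10 m

Ratio λ₁/λ₂ = (m₂v₂)/(m₁v₁)
         = (9.11 × 10^-31 kg × 3.63 × 10^6 m/s) / (6.64 × 10^-27 kg × 4.16 × 10^6 m/s)
         = 1.20 × 10^-4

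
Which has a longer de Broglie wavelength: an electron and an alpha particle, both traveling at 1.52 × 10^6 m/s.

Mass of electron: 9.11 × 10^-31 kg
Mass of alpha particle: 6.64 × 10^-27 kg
The electron has the longer wavelength.

Using λ = h/(mv), since both particles have the same velocity, the wavelength depends only on mass.

For electron: λ₁ = h/(m₁v) = 4.79 × 10^-10 m
For alpha particle: λ₂ = h/(m₂v) = 6.57 × 10^-14 m

Since λ ∝ 1/m at constant velocity, the lighter particle has the longer wavelength.

The electron has the longer de Broglie wavelength.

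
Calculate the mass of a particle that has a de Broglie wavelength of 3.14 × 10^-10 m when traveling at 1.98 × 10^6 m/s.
1.07 × 10^-30 kg

From the de Broglie relation λ = h/(mv), we solve for m:

m = h/(λv)
m = (6.626 × 10^-34 J·s) / (3.14 × 10^-10 m × 1.98 × 10^6 m/s)
m = 1.07 × 10^-30 kg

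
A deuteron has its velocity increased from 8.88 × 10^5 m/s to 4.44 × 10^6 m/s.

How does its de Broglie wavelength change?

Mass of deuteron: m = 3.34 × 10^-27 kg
The wavelength decreases by a factor of 5.

Using λ = h/(mv):

Initial wavelength: λ₁ = h/(mv₁) = 2.23 × 10^-13 m
Final wavelength: λ₂ = h/(mv₂) = 4.47 × 10^-14 m

Since λ ∝ 1/v, when velocity increases by a factor of 5, the wavelength decreases by a factor of 5.

λ₂/λ₁ = v₁/v₂ = 1/5

The wavelength decreases by a factor of 5.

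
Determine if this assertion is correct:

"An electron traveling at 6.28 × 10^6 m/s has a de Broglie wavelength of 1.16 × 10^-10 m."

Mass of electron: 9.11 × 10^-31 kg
True

The claim is correct.

Using λ = h/(mv):
λ = (6.626 × 10^-34 J·s) / (9.11 × 10^-31 kg × 6.28 × 10^6 m/s)
λ = 1.16 × 10^-10 m

This matches the claimed value.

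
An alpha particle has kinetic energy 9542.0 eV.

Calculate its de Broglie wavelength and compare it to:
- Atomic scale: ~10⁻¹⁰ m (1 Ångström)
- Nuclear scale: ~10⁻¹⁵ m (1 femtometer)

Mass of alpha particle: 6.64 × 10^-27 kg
λ = 1.47 × 10^-13 m, which is between nuclear and atomic scales.

Using λ = h/√(2mKE):

KE = 9542.0 eV = 1.529 × 10^-15 J

λ = h/√(2mKE)
λ = (6.626 × 10^-34 J·s) / √(2 × 6.64 × 10^-27 kg × 1.529 × 10^-15 J)
λ = 1.47 × 10^-13 m

Comparison:
- Atomic scale (10⁻¹⁰ m): λ is 0.0015× this size
- Nuclear scale (10⁻¹⁵ m): λ is 1.5e+02× this size

The wavelength is between nuclear and atomic scales.

This wavelength is appropriate for probing atomic structure but too large for nuclear physics experiments.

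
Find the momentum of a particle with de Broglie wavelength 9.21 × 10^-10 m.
7.19 × 10^-25 kg·m/s

From the de Broglie relation λ = h/p, we solve for p:

p = h/λ
p = (6.626 × 10^-34 J·s) / (9.21 × 10^-10 m)
p = 7.19 × 10^-25 kg·m/s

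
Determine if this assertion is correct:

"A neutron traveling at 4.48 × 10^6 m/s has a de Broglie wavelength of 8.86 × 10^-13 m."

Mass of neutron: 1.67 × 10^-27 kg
False

The claim is incorrect.

Using λ = h/(mv):
λ = (6.626 × 10^-34 J·s) / (1.67 × 10^-27 kg × 4.48 × 10^6 m/s)
λ = 8.86 × 10^-14 m

The actual wavelength differs from the claimed 8.86 × 10^-13 m.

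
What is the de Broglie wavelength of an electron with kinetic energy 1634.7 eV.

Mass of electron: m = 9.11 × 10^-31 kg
3.03 × 10^-11 m

Using λ = h/√(2mKE):

First convert KE to Joules: KE = 1634.7 eV = 2.619 × 10^-16 J

λ = h/√(2mKE)
λ = (6.626 × 10^-34 J·s) / √(2 × 9.11 × 10^-31 kg × 2.619 × 10^-16 J)
λ = 3.03 × 10^-11 m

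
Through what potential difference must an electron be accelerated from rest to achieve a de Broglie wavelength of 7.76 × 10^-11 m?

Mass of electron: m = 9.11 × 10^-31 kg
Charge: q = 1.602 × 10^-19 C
250 V

From λ = h/√(2mqV), we solve for V:

λ² = h²/(2mqV)
V = h²/(2mqλ²)
V = (6.626 × 10^-34 J·s)² / (2 × 9.11 × 10^-31 kg × 1.602 × 10^-19 C × (7.76 × 10^-11 m)²)
V = 250 V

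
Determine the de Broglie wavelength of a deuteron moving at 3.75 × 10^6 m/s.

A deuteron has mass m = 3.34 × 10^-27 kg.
5.29 × 10^-14 m

Using the de Broglie relation λ = h/(mv):

λ = h/(mv)
λ = (6.626 × 10^-34 J·s) / (3.34 × 10^-27 kg × 3.75 × 10^6 m/s)
λ = 5.29 × 10^-14 m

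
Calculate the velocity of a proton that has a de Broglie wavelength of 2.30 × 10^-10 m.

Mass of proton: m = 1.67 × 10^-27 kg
1.73 × 10^3 m/s

From the de Broglie relation λ = h/(mv), we solve for v:

v = h/(mλ)
v = (6.626 × 10^-34 J·s) / (1.67 × 10^-27 kg × 2.30 × 10^-10 m)
v = 1.73 × 10^3 m/s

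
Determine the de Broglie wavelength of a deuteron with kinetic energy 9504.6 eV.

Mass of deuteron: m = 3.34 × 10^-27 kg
2.08 × 10^-13 m

Using λ = h/√(2mKE):

First convert KE to Joules: KE = 9504.6 eV = 1.523 × 10^-15 J

λ = h/√(2mKE)
λ = (6.626 × 10^-34 J·s) / √(2 × 3.34 × 10^-27 kg × 1.523 × 10^-15 J)
λ = 2.08 × 10^-13 m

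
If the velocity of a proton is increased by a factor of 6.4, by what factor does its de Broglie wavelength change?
The wavelength decreases by a factor of 6.4.

From λ = h/(mv), the wavelength is inversely proportional to velocity:

λ ∝ 1/v

If v → 6.4v, then λ → λ/6.4

When velocity is increased by a factor of 6.4, the wavelength decreases by a factor of 6.4.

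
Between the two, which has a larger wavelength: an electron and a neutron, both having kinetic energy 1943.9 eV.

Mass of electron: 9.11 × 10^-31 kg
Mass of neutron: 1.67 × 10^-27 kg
The electron has the longer wavelength.

Using λ = h/√(2mKE):

For electron: λ₁ = h/√(2m₁KE) = 2.78 × 10^-11 m
For neutron: λ₂ = h/√(2m₂KE) = 6.50 × 10^-13 m

Since λ ∝ 1/√m at constant kinetic energy, the lighter particle has the longer wavelength.

The electron has the longer de Broglie wavelength.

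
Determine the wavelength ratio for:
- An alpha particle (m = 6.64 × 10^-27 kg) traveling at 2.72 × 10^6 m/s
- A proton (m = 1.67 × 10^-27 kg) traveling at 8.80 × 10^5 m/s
λ₁/λ₂ = 0.0814

Using λ = h/(mv):

λ₁ = h/(m₁v₁) = 3.67 × 10^-14 m
λ₂ = h/(m₂v₂) = 4.51 × 10^-13 m

Ratio λ₁/λ₂ = (m₂v₂)/(m₁v₁)
         = (1.67 × 10^-27 kg × 8.80 × 10^5 m/s) / (6.64 × 10^-27 kg × 2.72 × 10^6 m/s)
         = 0.0814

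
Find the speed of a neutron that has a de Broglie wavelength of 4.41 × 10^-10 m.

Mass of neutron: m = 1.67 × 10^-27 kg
9.00 × 10^2 m/s

From the de Broglie relation λ = h/(mv), we solve for v:

v = h/(mλ)
v = (6.626 × 10^-34 J·s) / (1.67 × 10^-27 kg × 4.41 × 10^-10 m)
v = 9.00 × 10^2 m/s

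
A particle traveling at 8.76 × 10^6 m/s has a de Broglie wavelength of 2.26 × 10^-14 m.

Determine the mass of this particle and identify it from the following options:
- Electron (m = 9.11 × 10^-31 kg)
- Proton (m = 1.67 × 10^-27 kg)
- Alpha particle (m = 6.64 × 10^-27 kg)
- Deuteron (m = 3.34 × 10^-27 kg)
The particle is a deuteron.

From λ = h/(mv), solve for mass:

m = h/(λv)
m = (6.626 × 10^-34 J·s) / (2.26 × 10^-14 m × 8.76 × 10^6 m/s)
m = 3.35 × 10^-27 kg

Comparing with the listed masses, this is closest to a deuteron.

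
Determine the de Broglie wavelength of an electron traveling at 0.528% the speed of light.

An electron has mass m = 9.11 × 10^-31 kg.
4.59 × 10^-10 m

Using the de Broglie relation λ = h/(mv):

v = 0.528% × c = 1.583 × 10^6 m/s

λ = h/(mv)
λ = (6.626 × 10^-34 J·s) / (9.11 × 10^-31 kg × 1.583 × 10^6 m/s)
λ = 4.59 × 10^-10 m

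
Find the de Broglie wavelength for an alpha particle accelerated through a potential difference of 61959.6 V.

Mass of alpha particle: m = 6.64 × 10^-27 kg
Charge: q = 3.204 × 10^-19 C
4.08 × 10^-14 m

When a particle is accelerated through voltage V, it gains kinetic energy KE = qV.

The de Broglie wavelength is then λ = h/√(2mqV):

λ = h/√(2mqV)
λ = (6.626 × 10^-34 J·s) / √(2 × 6.64 × 10^-27 kg × 3.204 × 10^-19 C × 61959.6 V)
λ = 4.08 × 10^-14 m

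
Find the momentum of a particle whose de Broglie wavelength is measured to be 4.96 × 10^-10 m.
1.34 × 10^-24 kg·m/s

From the de Broglie relation λ = h/p, we solve for p:

p = h/λ
p = (6.626 × 10^-34 J·s) / (4.96 × 10^-10 m)
p = 1.34 × 10^-24 kg·m/s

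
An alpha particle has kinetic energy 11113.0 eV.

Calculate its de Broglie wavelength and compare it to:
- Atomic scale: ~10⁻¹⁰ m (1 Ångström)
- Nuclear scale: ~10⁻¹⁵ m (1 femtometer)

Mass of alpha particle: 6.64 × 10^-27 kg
λ = 1.36 × 10^-13 m, which is between nuclear and atomic scales.

Using λ = h/√(2mKE):

KE = 11113.0 eV = 1.780 × 10^-15 J

λ = h/√(2mKE)
λ = (6.626 × 10^-34 J·s) / √(2 × 6.64 × 10^-27 kg × 1.780 × 10^-15 J)
λ = 1.36 × 10^-13 m

Comparison:
- Atomic scale (10⁻¹⁰ m): λ is 0.0014× this size
- Nuclear scale (10⁻¹⁵ m): λ is 1.4e+02× this size

The wavelength is between nuclear and atomic scales.

This wavelength is appropriate for probing atomic structure but too large for nuclear physics experiments.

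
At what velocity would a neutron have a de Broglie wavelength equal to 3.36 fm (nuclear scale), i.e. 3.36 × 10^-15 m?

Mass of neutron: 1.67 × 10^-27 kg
1.18 × 10^8 m/s

From λ = h/(mv), solve for v:

v = h/(mλ)
v = (6.626 × 10^-34 J·s) / (1.67 × 10^-27 kg × 3.36 × 10^-15 m)
v = 1.18 × 10^8 m/s

Note: This velocity is 39.4% of the speed of light, so relativistic corrections would be needed for a more accurate calculation.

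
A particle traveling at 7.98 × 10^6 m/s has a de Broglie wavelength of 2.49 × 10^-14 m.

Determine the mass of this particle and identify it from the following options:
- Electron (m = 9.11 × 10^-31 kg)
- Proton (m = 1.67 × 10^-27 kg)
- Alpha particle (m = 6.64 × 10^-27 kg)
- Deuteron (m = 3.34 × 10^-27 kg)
The particle is a deuteron.

From λ = h/(mv), solve for mass:

m = h/(λv)
m = (6.626 × 10^-34 J·s) / (2.49 × 10^-14 m × 7.98 × 10^6 m/s)
m = 3.33 × 10^-27 kg

Comparing with the listed masses, this is closest to a deuteron.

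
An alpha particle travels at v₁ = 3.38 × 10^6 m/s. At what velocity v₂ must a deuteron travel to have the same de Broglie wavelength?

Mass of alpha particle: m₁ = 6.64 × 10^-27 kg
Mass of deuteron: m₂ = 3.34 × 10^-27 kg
v₂ = 6.72 × 10^6 m/s

For equal de Broglie wavelengths: λ₁ = λ₂

h/(m₁v₁) = h/(m₂v₂)
m₁v₁ = m₂v₂
v₂ = v₁ · (m₁/m₂)

v₂ = 3.38 × 10^6 m/s × (6.64 × 10^-27 kg / 3.34 × 10^-27 kg)
v₂ = 6.72 × 10^6 m/s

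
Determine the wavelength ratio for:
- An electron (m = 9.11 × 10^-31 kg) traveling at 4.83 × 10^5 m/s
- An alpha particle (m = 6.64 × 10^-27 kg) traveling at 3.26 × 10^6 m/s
λ₁/λ₂ = 4.92 × 10^4

Using λ = h/(mv):

λ₁ = h/(m₁v₁) = 1.51 × 10^-9 m
λ₂ = h/(m₂v₂) = 3.06 × 10^-14 m

Ratio λ₁/λ₂ = (m₂v₂)/(m₁v₁)
         = (6.64 × 10^-27 kg × 3.26 × 10^6 m/s) / (9.11 × 10^-31 kg × 4.83 × 10^5 m/s)
         = 4.92 × 10^4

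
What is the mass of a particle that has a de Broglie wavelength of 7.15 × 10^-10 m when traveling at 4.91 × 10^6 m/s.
1.89 × 10^-31 kg

From the de Broglie relation λ = h/(mv), we solve for m:

m = h/(λv)
m = (6.626 × 10^-34 J·s) / (7.15 × 10^-10 m × 4.91 × 10^6 m/s)
m = 1.89 × 10^-31 kg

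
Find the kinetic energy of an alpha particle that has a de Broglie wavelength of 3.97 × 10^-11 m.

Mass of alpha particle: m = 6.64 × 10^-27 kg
2.10 × 10^-20 J (or 0.131 eV)

From λ = h/√(2mKE), we solve for KE:

λ² = h²/(2mKE)
KE = h²/(2mλ²)
KE = (6.626 × 10^-34 J·s)² / (2 × 6.64 × 10^-27 kg × (3.97 × 10^-11 m)²)
KE = 2.10 × 10^-20 J
KE = 0.131 eV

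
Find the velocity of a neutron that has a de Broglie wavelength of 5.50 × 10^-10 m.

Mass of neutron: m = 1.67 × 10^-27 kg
7.21 × 10^2 m/s

From the de Broglie relation λ = h/(mv), we solve for v:

v = h/(mλ)
v = (6.626 × 10^-34 J·s) / (1.67 × 10^-27 kg × 5.50 × 10^-10 m)
v = 7.21 × 10^2 m/s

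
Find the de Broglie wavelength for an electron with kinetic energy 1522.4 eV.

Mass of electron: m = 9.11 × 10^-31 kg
3.14 × 10^-11 m

Using λ = h/√(2mKE):

First convert KE to Joules: KE = 1522.4 eV = 2.439 × 10^-16 J

λ = h/√(2mKE)
λ = (6.626 × 10^-34 J·s) / √(2 × 9.11 × 10^-31 kg × 2.439 × 10^-16 J)
λ = 3.14 × 10^-11 m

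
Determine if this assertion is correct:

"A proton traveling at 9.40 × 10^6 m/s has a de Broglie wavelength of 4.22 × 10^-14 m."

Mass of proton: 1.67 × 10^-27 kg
True

The claim is correct.

Using λ = h/(mv):
λ = (6.626 × 10^-34 J·s) / (1.67 × 10^-27 kg × 9.40 × 10^6 m/s)
λ = 4.22 × 10^-14 m

This matches the claimed value.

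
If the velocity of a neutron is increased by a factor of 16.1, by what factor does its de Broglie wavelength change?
The wavelength decreases by a factor of 16.1.

From λ = h/(mv), the wavelength is inversely proportional to velocity:

λ ∝ 1/v

If v → 16.1v, then λ → λ/16.1

When velocity is increased by a factor of 16.1, the wavelength decreases by a factor of 16.1.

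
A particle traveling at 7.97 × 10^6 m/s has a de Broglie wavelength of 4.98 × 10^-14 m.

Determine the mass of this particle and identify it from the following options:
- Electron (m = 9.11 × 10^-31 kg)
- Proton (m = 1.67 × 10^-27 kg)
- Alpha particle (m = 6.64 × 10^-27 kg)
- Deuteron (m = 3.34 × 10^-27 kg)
The particle is a proton.

From λ = h/(mv), solve for mass:

m = h/(λv)
m = (6.626 × 10^-34 J·s) / (4.98 × 10^-14 m × 7.97 × 10^6 m/s)
m = 1.67 × 10^-27 kg

Comparing with the listed masses, this is closest to a proton.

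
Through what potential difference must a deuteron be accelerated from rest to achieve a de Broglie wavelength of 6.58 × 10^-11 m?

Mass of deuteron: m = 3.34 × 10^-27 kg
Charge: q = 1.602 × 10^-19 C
9.48 × 10^-2 V

From λ = h/√(2mqV), we solve for V:

λ² = h²/(2mqV)
V = h²/(2mqλ²)
V = (6.626 × 10^-34 J·s)² / (2 × 3.34 × 10^-27 kg × 1.602 × 10^-19 C × (6.58 × 10^-11 m)²)
V = 9.48 × 10^-2 V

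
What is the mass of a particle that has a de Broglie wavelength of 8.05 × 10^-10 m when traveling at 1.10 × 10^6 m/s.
7.48 × 10^-31 kg

From the de Broglie relation λ = h/(mv), we solve for m:

m = h/(λv)
m = (6.626 × 10^-34 J·s) / (8.05 × 10^-10 m × 1.10 × 10^6 m/s)
m = 7.48 × 10^-31 kg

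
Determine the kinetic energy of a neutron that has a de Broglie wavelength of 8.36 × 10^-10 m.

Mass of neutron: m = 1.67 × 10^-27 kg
1.88 × 10^-22 J (or 1.17 × 10^-3 eV)

From λ = h/√(2mKE), we solve for KE:

λ² = h²/(2mKE)
KE = h²/(2mλ²)
KE = (6.626 × 10^-34 J·s)² / (2 × 1.67 × 10^-27 kg × (8.36 × 10^-10 m)²)
KE = 1.88 × 10^-22 J
KE = 1.17 × 10^-3 eV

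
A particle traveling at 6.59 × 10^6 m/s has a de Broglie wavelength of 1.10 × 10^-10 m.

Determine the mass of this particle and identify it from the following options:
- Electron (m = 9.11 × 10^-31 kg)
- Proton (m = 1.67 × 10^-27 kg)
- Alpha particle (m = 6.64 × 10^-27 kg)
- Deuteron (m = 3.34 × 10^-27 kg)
The particle is an electron.

From λ = h/(mv), solve for mass:

m = h/(λv)
m = (6.626 × 10^-34 J·s) / (1.10 × 10^-10 m × 6.59 × 10^6 m/s)
m = 9.14 × 10^-31 kg

Comparing with the listed masses, this is closest to an electron.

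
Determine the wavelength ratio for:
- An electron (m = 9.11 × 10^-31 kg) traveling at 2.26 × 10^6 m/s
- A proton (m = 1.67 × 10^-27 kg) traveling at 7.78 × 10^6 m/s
λ₁/λ₂ = 6.31 × 10^3

Using λ = h/(mv):

λ₁ = h/(m₁v₁) = 3.22 × 10^-10 m
λ₂ = h/(m₂v₂) = 5.10 × 10^-14 m

Ratio λ₁/λ₂ = (m₂v₂)/(m₁v₁)
         = (1.67 × 10^-27 kg × 7.78 × 10^6 m/s) / (9.11 × 10^-31 kg × 2.26 × 10^6 m/s)
         = 6.31 × 10^3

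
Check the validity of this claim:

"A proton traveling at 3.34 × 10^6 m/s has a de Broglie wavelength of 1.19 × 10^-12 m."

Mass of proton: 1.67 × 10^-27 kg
False

The claim is incorrect.

Using λ = h/(mv):
λ = (6.626 × 10^-34 J·s) / (1.67 × 10^-27 kg × 3.34 × 10^6 m/s)
λ = 1.19 × 10^-13 m

The actual wavelength differs from the claimed 1.19 × 10^-12 m.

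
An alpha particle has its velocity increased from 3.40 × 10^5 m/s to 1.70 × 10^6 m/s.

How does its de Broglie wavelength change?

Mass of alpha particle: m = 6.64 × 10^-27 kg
The wavelength decreases by a factor of 5.

Using λ = h/(mv):

Initial wavelength: λ₁ = h/(mv₁) = 2.93 × 10^-13 m
Final wavelength: λ₂ = h/(mv₂) = 5.87 × 10^-14 m

Since λ ∝ 1/v, when velocity increases by a factor of 5, the wavelength decreases by a factor of 5.

λ₂/λ₁ = v₁/v₂ = 1/5

The wavelength decreases by a factor of 5.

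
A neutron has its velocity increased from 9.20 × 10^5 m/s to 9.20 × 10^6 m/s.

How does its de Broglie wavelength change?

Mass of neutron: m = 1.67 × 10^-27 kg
The wavelength decreases by a factor of 10.

Using λ = h/(mv):

Initial wavelength: λ₁ = h/(mv₁) = 4.31 × 10^-13 m
Final wavelength: λ₂ = h/(mv₂) = 4.31 × 10^-14 m

Since λ ∝ 1/v, when velocity increases by a factor of 10, the wavelength decreases by a factor of 10.

λ₂/λ₁ = v₁/v₂ = 1/10

The wavelength decreases by a factor of 10.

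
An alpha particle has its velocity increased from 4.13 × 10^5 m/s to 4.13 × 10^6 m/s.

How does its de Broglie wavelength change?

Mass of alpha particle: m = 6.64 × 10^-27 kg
The wavelength decreases by a factor of 10.

Using λ = h/(mv):

Initial wavelength: λ₁ = h/(mv₁) = 2.42 × 10^-13 m
Final wavelength: λ₂ = h/(mv₂) = 2.42 × 10^-14 m

Since λ ∝ 1/v, when velocity increases by a factor of 10, the wavelength decreases by a factor of 10.

λ₂/λ₁ = v₁/v₂ = 1/10

The wavelength decreases by a factor of 10.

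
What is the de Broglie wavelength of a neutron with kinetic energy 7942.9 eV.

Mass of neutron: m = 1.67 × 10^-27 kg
3.21 × 10^-13 m

Using λ = h/√(2mKE):

First convert KE to Joules: KE = 7942.9 eV = 1.273 × 10^-15 J

λ = h/√(2mKE)
λ = (6.626 × 10^-34 J·s) / √(2 × 1.67 × 10^-27 kg × 1.273 × 10^-15 J)
λ = 3.21 × 10^-13 m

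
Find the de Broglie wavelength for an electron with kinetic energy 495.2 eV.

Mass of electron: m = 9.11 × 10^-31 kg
5.51 × 10^-11 m

Using λ = h/√(2mKE):

First convert KE to Joules: KE = 495.2 eV = 7.934 × 10^-17 J

λ = h/√(2mKE)
λ = (6.626 × 10^-34 J·s) / √(2 × 9.11 × 10^-31 kg × 7.934 × 10^-17 J)
λ = 5.51 × 10^-11 m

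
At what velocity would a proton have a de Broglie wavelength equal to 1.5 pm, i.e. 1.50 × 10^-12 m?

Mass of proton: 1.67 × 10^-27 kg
2.65 × 10^5 m/s

From λ = h/(mv), solve for v:

v = h/(mλ)
v = (6.626 × 10^-34 J·s) / (1.67 × 10^-27 kg × 1.50 × 10^-12 m)
v = 2.65 × 10^5 m/s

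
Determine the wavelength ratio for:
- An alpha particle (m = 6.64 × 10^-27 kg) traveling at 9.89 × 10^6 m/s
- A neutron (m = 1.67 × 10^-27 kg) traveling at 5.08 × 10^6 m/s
λ₁/λ₂ = 0.129

Using λ = h/(mv):

λ₁ = h/(m₁v₁) = 1.01 × 10^-14 m
λ₂ = h/(m₂v₂) = 7.81 × 10^-14 m

Ratio λ₁/λ₂ = (m₂v₂)/(m₁v₁)
         = (1.67 × 10^-27 kg × 5.08 × 10^6 m/s) / (6.64 × 10^-27 kg × 9.89 × 10^6 m/s)
         = 0.129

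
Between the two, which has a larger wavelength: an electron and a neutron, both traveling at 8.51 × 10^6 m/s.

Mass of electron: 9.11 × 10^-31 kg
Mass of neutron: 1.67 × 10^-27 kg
The electron has the longer wavelength.

Using λ = h/(mv), since both particles have the same velocity, the wavelength depends only on mass.

For electron: λ₁ = h/(m₁v) = 8.55 × 10^-11 m
For neutron: λ₂ = h/(m₂v) = 4.66 × 10^-14 m

Since λ ∝ 1/m at constant velocity, the lighter particle has the longer wavelength.

The electron has the longer de Broglie wavelength.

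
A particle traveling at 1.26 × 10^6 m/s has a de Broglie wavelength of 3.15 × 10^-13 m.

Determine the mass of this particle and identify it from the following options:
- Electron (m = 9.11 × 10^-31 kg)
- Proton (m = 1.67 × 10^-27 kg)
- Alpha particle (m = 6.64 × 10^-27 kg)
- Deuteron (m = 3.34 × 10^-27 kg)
The particle is a proton.

From λ = h/(mv), solve for mass:

m = h/(λv)
m = (6.626 × 10^-34 J·s) / (3.15 × 10^-13 m × 1.26 × 10^6 m/s)
m = 1.67 × 10^-27 kg

Comparing with the listed masses, this is closest to a proton.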